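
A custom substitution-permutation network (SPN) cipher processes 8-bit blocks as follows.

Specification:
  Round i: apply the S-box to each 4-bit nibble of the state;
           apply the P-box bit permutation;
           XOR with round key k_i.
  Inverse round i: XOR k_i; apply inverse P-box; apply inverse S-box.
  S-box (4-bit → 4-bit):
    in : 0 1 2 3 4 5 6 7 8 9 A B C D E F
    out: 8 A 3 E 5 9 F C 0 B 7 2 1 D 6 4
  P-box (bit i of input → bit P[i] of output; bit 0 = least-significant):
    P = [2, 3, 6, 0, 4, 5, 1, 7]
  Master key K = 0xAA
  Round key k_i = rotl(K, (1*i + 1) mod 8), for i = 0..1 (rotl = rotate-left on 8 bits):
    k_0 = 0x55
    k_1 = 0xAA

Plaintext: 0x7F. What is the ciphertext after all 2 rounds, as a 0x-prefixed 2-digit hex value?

0x5B

s_0 = plaintext = 0x7F
s_1 = Round(s_0, k_0) = 0x97
s_2 = Round(s_1, k_1) = 0x5B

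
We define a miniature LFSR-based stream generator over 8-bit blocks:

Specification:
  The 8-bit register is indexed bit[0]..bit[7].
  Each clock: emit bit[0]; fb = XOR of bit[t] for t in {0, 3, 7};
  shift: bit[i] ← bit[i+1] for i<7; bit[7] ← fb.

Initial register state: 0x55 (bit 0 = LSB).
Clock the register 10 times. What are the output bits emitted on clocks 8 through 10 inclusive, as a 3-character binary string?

010

reg_0 = 0x55
clock 1: out=1, reg = 0xAA
clock 2: out=0, reg = 0x55
clock 3: out=1, reg = 0xAA
clock 4: out=0, reg = 0x55
clock 5: out=1, reg = 0xAA
clock 6: out=0, reg = 0x55
clock 7: out=1, reg = 0xAA
clock 8: out=0, reg = 0x55
clock 9: out=1, reg = 0xAA
clock 10: out=0, reg = 0x55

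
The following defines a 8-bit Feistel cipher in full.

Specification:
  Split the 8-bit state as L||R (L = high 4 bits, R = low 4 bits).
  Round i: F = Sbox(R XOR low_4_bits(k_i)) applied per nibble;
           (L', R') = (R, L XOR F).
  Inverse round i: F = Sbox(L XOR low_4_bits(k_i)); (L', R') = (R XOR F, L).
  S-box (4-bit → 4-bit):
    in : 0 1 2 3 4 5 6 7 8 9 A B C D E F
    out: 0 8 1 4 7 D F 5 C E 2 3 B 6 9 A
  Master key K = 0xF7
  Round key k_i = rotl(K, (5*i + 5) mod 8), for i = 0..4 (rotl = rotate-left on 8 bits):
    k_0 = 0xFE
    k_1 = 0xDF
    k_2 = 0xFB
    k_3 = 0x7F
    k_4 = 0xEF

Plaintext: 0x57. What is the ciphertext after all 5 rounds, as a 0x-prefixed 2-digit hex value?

s_0 = plaintext = 0x57
s_1 = Round(s_0, k_0) = 0x7B
s_2 = Round(s_1, k_1) = 0xB0
s_3 = Round(s_2, k_2) = 0x08
s_4 = Round(s_3, k_3) = 0x85
s_5 = Round(s_4, k_4) = 0x5A

0x5A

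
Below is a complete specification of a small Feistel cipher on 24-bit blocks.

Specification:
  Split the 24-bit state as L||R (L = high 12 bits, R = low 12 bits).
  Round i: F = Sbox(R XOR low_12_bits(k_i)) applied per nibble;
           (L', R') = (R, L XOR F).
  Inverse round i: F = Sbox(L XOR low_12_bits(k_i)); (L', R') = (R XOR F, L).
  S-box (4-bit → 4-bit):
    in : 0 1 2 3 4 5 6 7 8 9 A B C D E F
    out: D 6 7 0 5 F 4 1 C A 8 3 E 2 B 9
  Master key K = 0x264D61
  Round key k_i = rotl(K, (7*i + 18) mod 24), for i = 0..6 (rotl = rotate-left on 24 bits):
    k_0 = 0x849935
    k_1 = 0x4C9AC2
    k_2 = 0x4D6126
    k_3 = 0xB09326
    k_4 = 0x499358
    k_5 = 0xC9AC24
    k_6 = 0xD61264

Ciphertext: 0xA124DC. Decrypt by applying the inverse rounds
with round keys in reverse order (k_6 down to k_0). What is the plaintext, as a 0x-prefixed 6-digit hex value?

0x6388B0

s_0 = ciphertext = 0xA124DC
s_1 = InvRound(s_0, k_6) = 0x8C8A12
s_2 = InvRound(s_1, k_5) = 0xFAC8C8
s_3 = InvRound(s_2, k_4) = 0x65DFAC
s_4 = InvRound(s_3, k_3) = 0x0BF65D
s_5 = InvRound(s_4, k_2) = 0x0F70BF
s_6 = InvRound(s_5, k_1) = 0x8B00F7
s_7 = InvRound(s_6, k_0) = 0x6388B0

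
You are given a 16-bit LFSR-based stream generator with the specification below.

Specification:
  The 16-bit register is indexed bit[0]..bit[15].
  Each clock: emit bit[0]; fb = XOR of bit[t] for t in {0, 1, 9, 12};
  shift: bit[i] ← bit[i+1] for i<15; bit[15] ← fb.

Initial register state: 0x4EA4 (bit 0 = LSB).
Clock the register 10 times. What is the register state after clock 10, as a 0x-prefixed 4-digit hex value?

reg_0 = 0x4EA4
clock 1: out=0, reg = 0xA752
clock 2: out=0, reg = 0x53A9
clock 3: out=1, reg = 0xA9D4
clock 4: out=0, reg = 0x54EA
clock 5: out=0, reg = 0x2A75
clock 6: out=1, reg = 0x153A
clock 7: out=0, reg = 0x0A9D
clock 8: out=1, reg = 0x054E
clock 9: out=0, reg = 0x82A7
clock 10: out=1, reg = 0xC153

0xC153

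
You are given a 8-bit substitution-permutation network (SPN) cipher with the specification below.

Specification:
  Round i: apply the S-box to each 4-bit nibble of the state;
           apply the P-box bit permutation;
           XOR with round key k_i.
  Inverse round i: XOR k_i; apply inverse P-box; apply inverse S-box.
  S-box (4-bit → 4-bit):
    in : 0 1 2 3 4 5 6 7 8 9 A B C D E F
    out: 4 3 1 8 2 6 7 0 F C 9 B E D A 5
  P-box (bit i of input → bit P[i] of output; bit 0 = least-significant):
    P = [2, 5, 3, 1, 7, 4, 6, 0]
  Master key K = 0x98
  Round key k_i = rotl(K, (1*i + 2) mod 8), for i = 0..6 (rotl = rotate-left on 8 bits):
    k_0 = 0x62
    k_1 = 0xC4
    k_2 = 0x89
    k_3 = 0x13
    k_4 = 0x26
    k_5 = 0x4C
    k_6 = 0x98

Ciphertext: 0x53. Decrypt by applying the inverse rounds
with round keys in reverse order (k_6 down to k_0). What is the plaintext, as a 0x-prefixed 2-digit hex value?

s_0 = ciphertext = 0x53
s_1 = InvRound(s_0, k_6) = 0xD9
s_2 = InvRound(s_1, k_5) = 0xB2
s_3 = InvRound(s_2, k_4) = 0x12
s_4 = InvRound(s_3, k_3) = 0x37
s_5 = InvRound(s_4, k_2) = 0x18
s_6 = InvRound(s_5, k_1) = 0x6F
s_7 = InvRound(s_6, k_0) = 0x3F

0x3F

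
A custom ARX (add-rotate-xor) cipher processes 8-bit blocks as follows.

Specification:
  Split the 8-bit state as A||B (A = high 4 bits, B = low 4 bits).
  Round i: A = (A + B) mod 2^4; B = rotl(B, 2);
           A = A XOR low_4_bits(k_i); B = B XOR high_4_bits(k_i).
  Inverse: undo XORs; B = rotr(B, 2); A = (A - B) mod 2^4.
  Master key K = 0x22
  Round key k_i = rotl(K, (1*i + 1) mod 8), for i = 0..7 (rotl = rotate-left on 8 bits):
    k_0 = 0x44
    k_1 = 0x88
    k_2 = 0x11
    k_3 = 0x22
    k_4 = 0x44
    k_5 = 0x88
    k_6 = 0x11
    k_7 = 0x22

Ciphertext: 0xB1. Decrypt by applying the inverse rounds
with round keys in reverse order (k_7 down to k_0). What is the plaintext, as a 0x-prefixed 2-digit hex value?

0xD1

s_0 = ciphertext = 0xB1
s_1 = InvRound(s_0, k_7) = 0xDC
s_2 = InvRound(s_1, k_6) = 0x57
s_3 = InvRound(s_2, k_5) = 0xEF
s_4 = InvRound(s_3, k_4) = 0xCE
s_5 = InvRound(s_4, k_3) = 0xB3
s_6 = InvRound(s_5, k_2) = 0x28
s_7 = InvRound(s_6, k_1) = 0xA0
s_8 = InvRound(s_7, k_0) = 0xD1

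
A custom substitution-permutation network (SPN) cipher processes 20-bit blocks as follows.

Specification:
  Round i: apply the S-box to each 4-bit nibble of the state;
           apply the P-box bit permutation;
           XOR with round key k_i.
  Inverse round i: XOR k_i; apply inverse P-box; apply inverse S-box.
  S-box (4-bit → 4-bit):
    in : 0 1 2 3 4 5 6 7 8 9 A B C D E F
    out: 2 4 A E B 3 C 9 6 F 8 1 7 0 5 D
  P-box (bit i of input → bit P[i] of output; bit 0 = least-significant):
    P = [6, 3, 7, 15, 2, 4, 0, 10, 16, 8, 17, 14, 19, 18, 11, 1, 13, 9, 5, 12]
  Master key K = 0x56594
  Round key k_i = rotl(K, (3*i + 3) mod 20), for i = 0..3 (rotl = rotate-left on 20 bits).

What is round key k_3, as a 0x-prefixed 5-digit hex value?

K = 0x56594
k_0 = rotl(K, (3*0+3) mod 20) = rotl(K, 3) = 0xB2CA2
k_1 = rotl(K, (3*1+3) mod 20) = rotl(K, 6) = 0x96515
k_2 = rotl(K, (3*2+3) mod 20) = rotl(K, 9) = 0xB28AC
k_3 = rotl(K, (3*3+3) mod 20) = rotl(K, 12) = 0x94565

0x94565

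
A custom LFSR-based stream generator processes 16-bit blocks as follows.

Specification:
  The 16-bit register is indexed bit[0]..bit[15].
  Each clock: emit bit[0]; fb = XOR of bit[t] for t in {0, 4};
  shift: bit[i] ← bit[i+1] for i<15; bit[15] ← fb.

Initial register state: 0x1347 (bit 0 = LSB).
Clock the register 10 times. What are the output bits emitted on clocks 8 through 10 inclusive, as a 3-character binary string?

reg_0 = 0x1347
clock 1: out=1, reg = 0x89A3
clock 2: out=1, reg = 0xC4D1
clock 3: out=1, reg = 0x6268
clock 4: out=0, reg = 0x3134
clock 5: out=0, reg = 0x989A
clock 6: out=0, reg = 0xCC4D
clock 7: out=1, reg = 0xE626
clock 8: out=0, reg = 0x7313
clock 9: out=1, reg = 0x3989
clock 10: out=1, reg = 0x9CC4

011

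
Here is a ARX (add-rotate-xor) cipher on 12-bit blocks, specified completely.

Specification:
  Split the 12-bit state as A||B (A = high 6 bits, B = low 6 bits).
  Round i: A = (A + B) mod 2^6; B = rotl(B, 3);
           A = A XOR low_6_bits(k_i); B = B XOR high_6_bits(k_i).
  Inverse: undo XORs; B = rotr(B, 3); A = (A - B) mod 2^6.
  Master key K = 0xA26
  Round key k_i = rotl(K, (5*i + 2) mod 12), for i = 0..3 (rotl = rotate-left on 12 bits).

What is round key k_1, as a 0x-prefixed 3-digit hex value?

K = 0xA26
k_0 = rotl(K, (5*0+2) mod 12) = rotl(K, 2) = 0x89A
k_1 = rotl(K, (5*1+2) mod 12) = rotl(K, 7) = 0x351

0x351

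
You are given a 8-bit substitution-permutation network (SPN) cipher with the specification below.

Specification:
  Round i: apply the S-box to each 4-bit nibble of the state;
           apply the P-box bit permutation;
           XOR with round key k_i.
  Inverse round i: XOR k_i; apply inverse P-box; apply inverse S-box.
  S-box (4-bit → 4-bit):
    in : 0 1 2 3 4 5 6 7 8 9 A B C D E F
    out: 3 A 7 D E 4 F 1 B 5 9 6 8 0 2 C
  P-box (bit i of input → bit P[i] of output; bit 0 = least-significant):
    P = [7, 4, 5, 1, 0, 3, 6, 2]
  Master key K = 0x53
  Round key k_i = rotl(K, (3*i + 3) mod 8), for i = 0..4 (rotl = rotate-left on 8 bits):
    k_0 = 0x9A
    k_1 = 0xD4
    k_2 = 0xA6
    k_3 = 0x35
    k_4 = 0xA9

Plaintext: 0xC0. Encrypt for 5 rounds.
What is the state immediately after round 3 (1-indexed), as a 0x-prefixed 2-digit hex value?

s_0 = plaintext = 0xC0
s_1 = Round(s_0, k_0) = 0x0E
s_2 = Round(s_1, k_1) = 0xCD
s_3 = Round(s_2, k_2) = 0xA2
s_4 = Round(s_3, k_3) = 0x80
s_5 = Round(s_4, k_4) = 0x34

0xA2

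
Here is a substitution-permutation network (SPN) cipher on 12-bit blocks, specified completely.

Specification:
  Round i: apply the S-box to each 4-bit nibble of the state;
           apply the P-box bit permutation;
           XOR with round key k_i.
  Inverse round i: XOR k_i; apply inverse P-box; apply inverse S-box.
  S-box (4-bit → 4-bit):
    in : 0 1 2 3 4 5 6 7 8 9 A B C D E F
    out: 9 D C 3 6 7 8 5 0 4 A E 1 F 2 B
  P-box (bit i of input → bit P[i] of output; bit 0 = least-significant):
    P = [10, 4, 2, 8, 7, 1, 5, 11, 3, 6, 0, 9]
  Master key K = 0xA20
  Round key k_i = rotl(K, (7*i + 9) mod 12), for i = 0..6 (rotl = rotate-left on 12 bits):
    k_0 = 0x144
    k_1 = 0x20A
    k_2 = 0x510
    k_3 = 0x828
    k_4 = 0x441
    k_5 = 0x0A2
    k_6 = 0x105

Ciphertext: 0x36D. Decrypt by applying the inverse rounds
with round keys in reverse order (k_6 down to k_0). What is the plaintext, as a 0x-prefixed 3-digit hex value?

s_0 = ciphertext = 0x36D
s_1 = InvRound(s_0, k_6) = 0xF98
s_2 = InvRound(s_1, k_5) = 0x0BF
s_3 = InvRound(s_2, k_4) = 0x355
s_4 = InvRound(s_3, k_3) = 0xD2B
s_5 = InvRound(s_4, k_2) = 0x7BE
s_6 = InvRound(s_5, k_1) = 0x87D
s_7 = InvRound(s_6, k_0) = 0x72A

0x72A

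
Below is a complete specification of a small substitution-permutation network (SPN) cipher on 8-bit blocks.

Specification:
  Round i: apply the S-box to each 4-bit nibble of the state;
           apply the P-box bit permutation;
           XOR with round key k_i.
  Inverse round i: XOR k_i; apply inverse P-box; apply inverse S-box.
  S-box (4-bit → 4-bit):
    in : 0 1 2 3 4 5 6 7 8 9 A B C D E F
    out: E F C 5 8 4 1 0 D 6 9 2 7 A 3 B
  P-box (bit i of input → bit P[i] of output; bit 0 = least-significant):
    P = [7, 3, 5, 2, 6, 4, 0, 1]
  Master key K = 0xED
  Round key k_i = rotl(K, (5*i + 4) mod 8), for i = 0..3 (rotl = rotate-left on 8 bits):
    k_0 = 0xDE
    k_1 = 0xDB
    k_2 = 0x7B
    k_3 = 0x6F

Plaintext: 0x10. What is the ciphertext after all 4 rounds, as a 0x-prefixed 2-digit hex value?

0xB8

s_0 = plaintext = 0x10
s_1 = Round(s_0, k_0) = 0xA1
s_2 = Round(s_1, k_1) = 0x35
s_3 = Round(s_2, k_2) = 0x1A
s_4 = Round(s_3, k_3) = 0xB8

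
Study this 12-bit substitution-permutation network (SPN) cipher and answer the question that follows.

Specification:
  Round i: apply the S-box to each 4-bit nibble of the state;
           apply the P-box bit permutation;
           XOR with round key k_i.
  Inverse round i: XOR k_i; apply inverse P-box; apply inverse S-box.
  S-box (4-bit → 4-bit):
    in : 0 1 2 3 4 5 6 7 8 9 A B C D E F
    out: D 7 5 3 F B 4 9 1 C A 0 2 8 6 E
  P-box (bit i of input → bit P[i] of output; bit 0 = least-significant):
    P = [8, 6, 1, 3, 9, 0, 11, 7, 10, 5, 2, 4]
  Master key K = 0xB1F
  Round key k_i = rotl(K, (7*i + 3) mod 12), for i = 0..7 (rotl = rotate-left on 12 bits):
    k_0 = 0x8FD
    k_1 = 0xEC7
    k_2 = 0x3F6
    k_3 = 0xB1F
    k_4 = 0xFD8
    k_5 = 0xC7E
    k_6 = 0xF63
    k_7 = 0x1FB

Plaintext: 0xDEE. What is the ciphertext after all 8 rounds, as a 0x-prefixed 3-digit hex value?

0x5A5

s_0 = plaintext = 0xDEE
s_1 = Round(s_0, k_0) = 0x0AE
s_2 = Round(s_1, k_1) = 0xA10
s_3 = Round(s_2, k_2) = 0x8CD
s_4 = Round(s_3, k_3) = 0xF16
s_5 = Round(s_4, k_4) = 0x5EF
s_6 = Round(s_5, k_5) = 0x005
s_7 = Round(s_6, k_6) = 0x0BF
s_8 = Round(s_7, k_7) = 0x5A5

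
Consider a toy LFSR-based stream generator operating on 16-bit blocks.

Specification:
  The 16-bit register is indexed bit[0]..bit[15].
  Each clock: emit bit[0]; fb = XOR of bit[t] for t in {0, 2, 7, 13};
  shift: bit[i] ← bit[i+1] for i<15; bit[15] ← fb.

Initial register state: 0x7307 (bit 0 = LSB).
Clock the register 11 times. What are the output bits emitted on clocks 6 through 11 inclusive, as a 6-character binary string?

000110

reg_0 = 0x7307
clock 1: out=1, reg = 0xB983
clock 2: out=1, reg = 0xDCC1
clock 3: out=1, reg = 0x6E60
clock 4: out=0, reg = 0xB730
clock 5: out=0, reg = 0xDB98
clock 6: out=0, reg = 0xEDCC
clock 7: out=0, reg = 0xF6E6
clock 8: out=0, reg = 0xFB73
clock 9: out=1, reg = 0x7DB9
clock 10: out=1, reg = 0xBEDC
clock 11: out=0, reg = 0xDF6E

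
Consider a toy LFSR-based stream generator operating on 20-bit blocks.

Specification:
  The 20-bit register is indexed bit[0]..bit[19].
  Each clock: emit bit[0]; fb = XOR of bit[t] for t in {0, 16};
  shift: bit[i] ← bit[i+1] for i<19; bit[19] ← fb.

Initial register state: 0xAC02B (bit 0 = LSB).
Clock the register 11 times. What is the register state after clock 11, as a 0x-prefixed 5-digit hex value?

0x66358

reg_0 = 0xAC02B
clock 1: out=1, reg = 0xD6015
clock 2: out=1, reg = 0x6B00A
clock 3: out=0, reg = 0x35805
clock 4: out=1, reg = 0x1AC02
clock 5: out=0, reg = 0x8D601
clock 6: out=1, reg = 0xC6B00
clock 7: out=0, reg = 0x63580
clock 8: out=0, reg = 0x31AC0
clock 9: out=0, reg = 0x98D60
clock 10: out=0, reg = 0xCC6B0
clock 11: out=0, reg = 0x66358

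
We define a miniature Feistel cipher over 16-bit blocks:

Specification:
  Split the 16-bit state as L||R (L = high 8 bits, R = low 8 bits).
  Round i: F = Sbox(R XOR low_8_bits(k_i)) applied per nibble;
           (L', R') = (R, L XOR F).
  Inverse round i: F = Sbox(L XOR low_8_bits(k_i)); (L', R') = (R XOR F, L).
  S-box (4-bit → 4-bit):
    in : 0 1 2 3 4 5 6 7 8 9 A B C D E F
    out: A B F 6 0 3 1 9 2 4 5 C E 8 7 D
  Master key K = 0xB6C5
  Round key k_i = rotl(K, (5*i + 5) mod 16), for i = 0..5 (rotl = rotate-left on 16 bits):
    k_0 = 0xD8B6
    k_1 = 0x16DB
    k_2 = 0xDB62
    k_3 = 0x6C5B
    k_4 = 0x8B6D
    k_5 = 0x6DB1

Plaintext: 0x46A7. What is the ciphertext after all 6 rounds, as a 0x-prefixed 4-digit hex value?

s_0 = plaintext = 0x46A7
s_1 = Round(s_0, k_0) = 0xA7FD
s_2 = Round(s_1, k_1) = 0xFD56
s_3 = Round(s_2, k_2) = 0x569D
s_4 = Round(s_3, k_3) = 0x9DB7
s_5 = Round(s_4, k_4) = 0xB718
s_6 = Round(s_5, k_5) = 0x18E3

0x18E3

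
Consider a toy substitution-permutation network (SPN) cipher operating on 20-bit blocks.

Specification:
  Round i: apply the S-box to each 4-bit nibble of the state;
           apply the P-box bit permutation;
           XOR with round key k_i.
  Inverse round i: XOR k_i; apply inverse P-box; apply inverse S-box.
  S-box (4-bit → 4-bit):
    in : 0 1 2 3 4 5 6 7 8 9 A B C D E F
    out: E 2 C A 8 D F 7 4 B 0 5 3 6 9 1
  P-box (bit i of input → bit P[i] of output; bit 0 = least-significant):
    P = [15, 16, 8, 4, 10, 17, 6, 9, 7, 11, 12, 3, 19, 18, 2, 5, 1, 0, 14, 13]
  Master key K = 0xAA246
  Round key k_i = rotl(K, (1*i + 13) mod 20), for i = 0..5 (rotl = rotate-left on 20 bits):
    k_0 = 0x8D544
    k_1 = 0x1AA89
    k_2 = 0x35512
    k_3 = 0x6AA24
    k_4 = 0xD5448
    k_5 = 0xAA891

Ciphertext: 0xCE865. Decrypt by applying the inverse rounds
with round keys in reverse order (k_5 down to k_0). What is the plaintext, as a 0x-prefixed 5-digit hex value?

0x8F49F

s_0 = ciphertext = 0xCE865
s_1 = InvRound(s_0, k_5) = 0x80FD4
s_2 = InvRound(s_1, k_4) = 0x8D640
s_3 = InvRound(s_2, k_3) = 0x26D7A
s_4 = InvRound(s_3, k_2) = 0x44081
s_5 = InvRound(s_4, k_1) = 0x2134C
s_6 = InvRound(s_5, k_0) = 0x8F49F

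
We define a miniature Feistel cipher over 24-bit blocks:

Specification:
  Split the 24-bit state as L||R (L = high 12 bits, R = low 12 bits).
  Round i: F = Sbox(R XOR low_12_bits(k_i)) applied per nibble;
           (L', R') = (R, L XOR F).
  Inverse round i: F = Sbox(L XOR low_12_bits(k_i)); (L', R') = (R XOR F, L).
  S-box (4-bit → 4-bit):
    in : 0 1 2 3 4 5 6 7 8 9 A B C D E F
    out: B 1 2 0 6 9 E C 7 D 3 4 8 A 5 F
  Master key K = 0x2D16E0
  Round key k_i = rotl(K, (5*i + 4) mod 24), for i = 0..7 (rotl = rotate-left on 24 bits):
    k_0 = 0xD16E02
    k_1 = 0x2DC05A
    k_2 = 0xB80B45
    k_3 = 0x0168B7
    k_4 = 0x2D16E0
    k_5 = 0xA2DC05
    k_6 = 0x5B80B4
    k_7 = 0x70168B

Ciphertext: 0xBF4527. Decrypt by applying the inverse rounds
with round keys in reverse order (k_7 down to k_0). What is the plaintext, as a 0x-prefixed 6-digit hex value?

0xEE839D

s_0 = ciphertext = 0xBF4527
s_1 = InvRound(s_0, k_7) = 0xFE8BF4
s_2 = InvRound(s_1, k_6) = 0x46CFE8
s_3 = InvRound(s_2, k_5) = 0x80546C
s_4 = InvRound(s_3, k_4) = 0x135805
s_5 = InvRound(s_4, k_3) = 0x577135
s_6 = InvRound(s_5, k_2) = 0x437577
s_7 = InvRound(s_6, k_1) = 0x39D437
s_8 = InvRound(s_7, k_0) = 0xEE839D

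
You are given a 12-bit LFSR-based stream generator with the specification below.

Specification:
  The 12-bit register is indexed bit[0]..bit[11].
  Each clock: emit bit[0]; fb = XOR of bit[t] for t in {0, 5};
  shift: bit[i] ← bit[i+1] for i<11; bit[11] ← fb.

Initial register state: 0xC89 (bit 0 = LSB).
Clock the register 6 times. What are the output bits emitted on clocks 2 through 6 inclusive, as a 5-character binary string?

00100

reg_0 = 0xC89
clock 1: out=1, reg = 0xE44
clock 2: out=0, reg = 0x722
clock 3: out=0, reg = 0xB91
clock 4: out=1, reg = 0xDC8
clock 5: out=0, reg = 0x6E4
clock 6: out=0, reg = 0xB72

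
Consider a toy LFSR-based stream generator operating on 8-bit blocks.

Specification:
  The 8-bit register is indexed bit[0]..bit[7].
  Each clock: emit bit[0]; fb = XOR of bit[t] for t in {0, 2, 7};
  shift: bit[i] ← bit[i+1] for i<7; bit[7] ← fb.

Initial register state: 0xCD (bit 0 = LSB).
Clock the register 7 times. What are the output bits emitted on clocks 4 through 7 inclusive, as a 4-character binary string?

reg_0 = 0xCD
clock 1: out=1, reg = 0xE6
clock 2: out=0, reg = 0x73
clock 3: out=1, reg = 0xB9
clock 4: out=1, reg = 0x5C
clock 5: out=0, reg = 0xAE
clock 6: out=0, reg = 0x57
clock 7: out=1, reg = 0x2B

1001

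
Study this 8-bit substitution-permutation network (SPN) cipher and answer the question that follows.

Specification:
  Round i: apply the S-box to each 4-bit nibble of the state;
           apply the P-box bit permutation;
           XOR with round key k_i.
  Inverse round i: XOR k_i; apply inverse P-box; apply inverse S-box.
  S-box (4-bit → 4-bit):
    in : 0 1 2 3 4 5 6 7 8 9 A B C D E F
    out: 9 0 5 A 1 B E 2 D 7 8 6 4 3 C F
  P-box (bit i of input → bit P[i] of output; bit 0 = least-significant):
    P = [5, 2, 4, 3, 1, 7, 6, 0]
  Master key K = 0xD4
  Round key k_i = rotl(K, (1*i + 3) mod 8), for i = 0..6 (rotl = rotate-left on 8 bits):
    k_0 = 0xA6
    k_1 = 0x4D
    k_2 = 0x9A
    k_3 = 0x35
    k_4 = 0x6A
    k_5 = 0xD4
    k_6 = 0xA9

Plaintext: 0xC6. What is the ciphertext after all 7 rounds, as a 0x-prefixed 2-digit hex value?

0x19

s_0 = plaintext = 0xC6
s_1 = Round(s_0, k_0) = 0xFA
s_2 = Round(s_1, k_1) = 0x86
s_3 = Round(s_2, k_2) = 0xC5
s_4 = Round(s_3, k_3) = 0x59
s_5 = Round(s_4, k_4) = 0xDD
s_6 = Round(s_5, k_5) = 0x72
s_7 = Round(s_6, k_6) = 0x19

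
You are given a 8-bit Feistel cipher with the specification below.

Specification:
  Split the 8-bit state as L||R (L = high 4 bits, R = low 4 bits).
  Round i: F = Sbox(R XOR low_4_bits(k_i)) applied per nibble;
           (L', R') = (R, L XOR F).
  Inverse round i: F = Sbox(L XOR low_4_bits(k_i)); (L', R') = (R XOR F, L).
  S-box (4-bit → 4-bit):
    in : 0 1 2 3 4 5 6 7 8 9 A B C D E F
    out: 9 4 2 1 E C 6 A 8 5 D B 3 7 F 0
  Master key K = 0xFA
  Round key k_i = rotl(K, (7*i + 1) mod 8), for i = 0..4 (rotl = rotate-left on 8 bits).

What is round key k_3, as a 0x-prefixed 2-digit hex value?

0xBE

K = 0xFA
k_0 = rotl(K, (7*0+1) mod 8) = rotl(K, 1) = 0xF5
k_1 = rotl(K, (7*1+1) mod 8) = rotl(K, 0) = 0xFA
k_2 = rotl(K, (7*2+1) mod 8) = rotl(K, 7) = 0x7D
k_3 = rotl(K, (7*3+1) mod 8) = rotl(K, 6) = 0xBE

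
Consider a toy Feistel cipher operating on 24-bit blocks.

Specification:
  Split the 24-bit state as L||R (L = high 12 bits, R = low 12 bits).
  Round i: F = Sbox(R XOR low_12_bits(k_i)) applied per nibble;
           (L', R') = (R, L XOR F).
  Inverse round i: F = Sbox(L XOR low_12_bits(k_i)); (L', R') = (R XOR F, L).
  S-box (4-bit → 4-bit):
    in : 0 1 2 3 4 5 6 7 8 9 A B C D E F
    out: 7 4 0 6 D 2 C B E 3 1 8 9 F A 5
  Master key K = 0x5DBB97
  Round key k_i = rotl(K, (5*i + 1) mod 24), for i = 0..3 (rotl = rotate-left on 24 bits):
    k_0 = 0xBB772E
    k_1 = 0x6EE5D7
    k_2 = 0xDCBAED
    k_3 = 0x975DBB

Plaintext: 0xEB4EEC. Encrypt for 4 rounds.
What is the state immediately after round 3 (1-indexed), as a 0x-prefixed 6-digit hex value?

s_0 = plaintext = 0xEB4EEC
s_1 = Round(s_0, k_0) = 0xEECD24
s_2 = Round(s_1, k_1) = 0xD240BA
s_3 = Round(s_2, k_2) = 0x0BAC0F
s_4 = Round(s_3, k_3) = 0xC0F437

0x0BAC0F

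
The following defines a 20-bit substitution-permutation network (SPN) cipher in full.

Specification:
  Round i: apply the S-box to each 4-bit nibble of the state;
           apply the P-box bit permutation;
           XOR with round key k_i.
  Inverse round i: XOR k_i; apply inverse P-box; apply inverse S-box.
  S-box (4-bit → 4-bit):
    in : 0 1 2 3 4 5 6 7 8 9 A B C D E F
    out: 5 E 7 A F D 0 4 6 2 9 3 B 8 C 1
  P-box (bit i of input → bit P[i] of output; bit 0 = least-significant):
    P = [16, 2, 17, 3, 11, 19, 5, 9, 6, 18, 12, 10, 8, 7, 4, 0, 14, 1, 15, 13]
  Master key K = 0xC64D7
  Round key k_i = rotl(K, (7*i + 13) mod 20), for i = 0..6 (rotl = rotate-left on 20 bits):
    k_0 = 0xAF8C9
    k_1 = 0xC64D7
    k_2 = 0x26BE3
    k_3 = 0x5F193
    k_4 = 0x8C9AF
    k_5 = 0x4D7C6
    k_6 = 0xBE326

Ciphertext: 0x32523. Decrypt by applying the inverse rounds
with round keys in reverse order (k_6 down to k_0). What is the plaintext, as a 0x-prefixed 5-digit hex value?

s_0 = ciphertext = 0x32523
s_1 = InvRound(s_0, k_6) = 0x0DD39
s_2 = InvRound(s_1, k_5) = 0x91B53
s_3 = InvRound(s_2, k_4) = 0x080EC
s_4 = InvRound(s_3, k_3) = 0xC527C
s_5 = InvRound(s_4, k_2) = 0x348B1
s_6 = InvRound(s_5, k_1) = 0x36C22
s_7 = InvRound(s_6, k_0) = 0x8358A

0x8358A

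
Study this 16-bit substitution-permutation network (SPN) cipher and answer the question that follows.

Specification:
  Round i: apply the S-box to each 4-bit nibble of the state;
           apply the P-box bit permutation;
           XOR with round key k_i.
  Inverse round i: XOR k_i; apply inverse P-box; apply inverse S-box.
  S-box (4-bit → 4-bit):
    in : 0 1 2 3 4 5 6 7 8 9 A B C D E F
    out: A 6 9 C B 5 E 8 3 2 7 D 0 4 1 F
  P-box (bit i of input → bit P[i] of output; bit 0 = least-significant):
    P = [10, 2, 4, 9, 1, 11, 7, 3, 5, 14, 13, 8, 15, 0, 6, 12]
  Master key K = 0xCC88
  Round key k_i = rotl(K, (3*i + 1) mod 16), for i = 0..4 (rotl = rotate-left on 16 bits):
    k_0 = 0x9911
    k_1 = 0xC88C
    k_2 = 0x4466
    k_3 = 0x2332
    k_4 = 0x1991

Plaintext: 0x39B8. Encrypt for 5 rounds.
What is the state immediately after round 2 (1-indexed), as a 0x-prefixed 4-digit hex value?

s_0 = plaintext = 0x39B8
s_1 = Round(s_0, k_0) = 0xCDDF
s_2 = Round(s_1, k_1) = 0xEE18
s_3 = Round(s_2, k_2) = 0xC8C2
s_4 = Round(s_3, k_3) = 0x6512
s_5 = Round(s_4, k_4) = 0x2770

0xEE18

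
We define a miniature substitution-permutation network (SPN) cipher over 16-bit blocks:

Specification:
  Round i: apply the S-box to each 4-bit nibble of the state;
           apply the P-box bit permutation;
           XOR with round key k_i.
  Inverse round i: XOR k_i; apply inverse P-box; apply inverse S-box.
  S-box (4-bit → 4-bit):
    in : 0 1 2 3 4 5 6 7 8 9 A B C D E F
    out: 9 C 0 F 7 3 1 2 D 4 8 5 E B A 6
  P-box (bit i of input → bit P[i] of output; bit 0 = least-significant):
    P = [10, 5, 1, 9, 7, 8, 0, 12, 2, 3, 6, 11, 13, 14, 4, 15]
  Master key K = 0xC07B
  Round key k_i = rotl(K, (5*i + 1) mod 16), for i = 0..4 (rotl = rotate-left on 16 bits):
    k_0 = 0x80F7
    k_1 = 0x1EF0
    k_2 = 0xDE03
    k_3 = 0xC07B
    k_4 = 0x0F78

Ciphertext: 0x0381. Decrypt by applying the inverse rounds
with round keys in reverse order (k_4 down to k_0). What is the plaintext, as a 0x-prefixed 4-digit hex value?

0x8463

s_0 = ciphertext = 0x0381
s_1 = InvRound(s_0, k_4) = 0x9CB5
s_2 = InvRound(s_1, k_3) = 0x730B
s_3 = InvRound(s_2, k_2) = 0x0E76
s_4 = InvRound(s_3, k_1) = 0x2609
s_5 = InvRound(s_4, k_0) = 0x8463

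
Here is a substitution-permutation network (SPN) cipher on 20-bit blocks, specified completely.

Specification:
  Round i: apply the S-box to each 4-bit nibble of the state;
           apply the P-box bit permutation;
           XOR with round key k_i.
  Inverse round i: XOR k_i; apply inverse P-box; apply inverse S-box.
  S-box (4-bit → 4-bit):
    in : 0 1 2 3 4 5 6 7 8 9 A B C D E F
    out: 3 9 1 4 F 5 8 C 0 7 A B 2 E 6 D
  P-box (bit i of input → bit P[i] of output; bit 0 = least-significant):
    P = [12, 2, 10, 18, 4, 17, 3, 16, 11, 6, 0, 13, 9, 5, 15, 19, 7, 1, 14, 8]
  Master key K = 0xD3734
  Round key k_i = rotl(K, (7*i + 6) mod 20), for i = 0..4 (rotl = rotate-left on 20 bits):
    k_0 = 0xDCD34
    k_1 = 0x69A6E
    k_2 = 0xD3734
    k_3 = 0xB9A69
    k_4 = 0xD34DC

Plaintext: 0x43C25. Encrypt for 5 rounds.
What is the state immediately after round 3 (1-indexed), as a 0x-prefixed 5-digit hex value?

s_0 = plaintext = 0x43C25
s_1 = Round(s_0, k_0) = 0xD18E6
s_2 = Round(s_1, k_1) = 0x8D964
s_3 = Round(s_2, k_2) = 0x0AB51
s_4 = Round(s_3, k_3) = 0x7A293
s_5 = Round(s_4, k_4) = 0x779E4

0x0AB51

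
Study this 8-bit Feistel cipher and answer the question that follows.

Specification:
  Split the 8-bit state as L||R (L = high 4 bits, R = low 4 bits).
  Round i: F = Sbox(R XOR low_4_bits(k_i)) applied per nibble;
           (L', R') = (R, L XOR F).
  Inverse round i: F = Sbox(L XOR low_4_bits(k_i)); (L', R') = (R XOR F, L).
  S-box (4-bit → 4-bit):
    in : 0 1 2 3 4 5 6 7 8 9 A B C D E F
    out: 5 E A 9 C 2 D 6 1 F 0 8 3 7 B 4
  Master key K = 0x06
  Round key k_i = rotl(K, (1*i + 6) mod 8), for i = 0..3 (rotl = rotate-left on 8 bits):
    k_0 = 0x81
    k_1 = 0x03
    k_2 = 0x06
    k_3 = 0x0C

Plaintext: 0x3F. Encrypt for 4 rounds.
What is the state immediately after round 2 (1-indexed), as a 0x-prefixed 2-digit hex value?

s_0 = plaintext = 0x3F
s_1 = Round(s_0, k_0) = 0xF8
s_2 = Round(s_1, k_1) = 0x87
s_3 = Round(s_2, k_2) = 0x76
s_4 = Round(s_3, k_3) = 0x67

0x87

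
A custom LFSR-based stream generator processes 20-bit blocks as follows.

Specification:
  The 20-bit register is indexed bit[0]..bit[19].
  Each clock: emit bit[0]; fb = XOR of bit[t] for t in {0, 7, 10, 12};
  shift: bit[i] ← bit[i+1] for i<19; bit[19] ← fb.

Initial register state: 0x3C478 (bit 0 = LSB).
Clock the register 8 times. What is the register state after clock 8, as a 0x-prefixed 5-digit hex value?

reg_0 = 0x3C478
clock 1: out=0, reg = 0x9E23C
clock 2: out=0, reg = 0x4F11E
clock 3: out=0, reg = 0xA788F
clock 4: out=1, reg = 0xD3C47
clock 5: out=1, reg = 0xE9E23
clock 6: out=1, reg = 0xF4F11
clock 7: out=1, reg = 0x7A788
clock 8: out=0, reg = 0x3D3C4

0x3D3C4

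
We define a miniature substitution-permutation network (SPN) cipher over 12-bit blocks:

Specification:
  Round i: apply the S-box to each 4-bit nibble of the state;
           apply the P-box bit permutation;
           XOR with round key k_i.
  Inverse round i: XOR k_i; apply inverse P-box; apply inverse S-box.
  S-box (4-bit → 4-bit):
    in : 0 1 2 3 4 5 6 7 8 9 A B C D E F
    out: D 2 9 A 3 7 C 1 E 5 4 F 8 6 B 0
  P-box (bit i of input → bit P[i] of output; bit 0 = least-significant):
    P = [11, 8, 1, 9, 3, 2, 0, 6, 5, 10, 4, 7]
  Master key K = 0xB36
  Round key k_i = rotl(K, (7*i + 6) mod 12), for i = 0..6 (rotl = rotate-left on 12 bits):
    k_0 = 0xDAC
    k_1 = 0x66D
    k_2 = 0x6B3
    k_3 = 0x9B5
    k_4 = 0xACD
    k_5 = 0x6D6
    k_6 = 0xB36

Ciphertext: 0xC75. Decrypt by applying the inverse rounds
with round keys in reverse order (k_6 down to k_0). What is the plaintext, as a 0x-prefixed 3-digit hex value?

s_0 = ciphertext = 0xC75
s_1 = InvRound(s_0, k_6) = 0x168
s_2 = InvRound(s_1, k_5) = 0xB48
s_3 = InvRound(s_2, k_4) = 0xCD1
s_4 = InvRound(s_3, k_3) = 0x431
s_5 = InvRound(s_4, k_2) = 0xCF6
s_6 = InvRound(s_5, k_1) = 0x690
s_7 = InvRound(s_6, k_0) = 0x94E

0x94E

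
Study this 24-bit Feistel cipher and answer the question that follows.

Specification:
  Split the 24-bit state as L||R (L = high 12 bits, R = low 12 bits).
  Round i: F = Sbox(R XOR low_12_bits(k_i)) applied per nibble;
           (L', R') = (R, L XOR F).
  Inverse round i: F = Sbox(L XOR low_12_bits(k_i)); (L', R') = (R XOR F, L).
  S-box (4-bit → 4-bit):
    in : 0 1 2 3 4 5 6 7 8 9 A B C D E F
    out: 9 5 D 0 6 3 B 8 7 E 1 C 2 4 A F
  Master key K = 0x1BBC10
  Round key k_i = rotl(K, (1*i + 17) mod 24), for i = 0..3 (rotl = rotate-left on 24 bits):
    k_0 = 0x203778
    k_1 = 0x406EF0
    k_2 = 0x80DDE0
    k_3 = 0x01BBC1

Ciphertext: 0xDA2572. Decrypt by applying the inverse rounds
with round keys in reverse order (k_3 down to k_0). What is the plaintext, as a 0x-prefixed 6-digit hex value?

0x35CEBD

s_0 = ciphertext = 0xDA2572
s_1 = InvRound(s_0, k_3) = 0xEC2DA2
s_2 = InvRound(s_1, k_2) = 0xD7FEC2
s_3 = InvRound(s_2, k_1) = 0xEBDD7F
s_4 = InvRound(s_3, k_0) = 0x35CEBD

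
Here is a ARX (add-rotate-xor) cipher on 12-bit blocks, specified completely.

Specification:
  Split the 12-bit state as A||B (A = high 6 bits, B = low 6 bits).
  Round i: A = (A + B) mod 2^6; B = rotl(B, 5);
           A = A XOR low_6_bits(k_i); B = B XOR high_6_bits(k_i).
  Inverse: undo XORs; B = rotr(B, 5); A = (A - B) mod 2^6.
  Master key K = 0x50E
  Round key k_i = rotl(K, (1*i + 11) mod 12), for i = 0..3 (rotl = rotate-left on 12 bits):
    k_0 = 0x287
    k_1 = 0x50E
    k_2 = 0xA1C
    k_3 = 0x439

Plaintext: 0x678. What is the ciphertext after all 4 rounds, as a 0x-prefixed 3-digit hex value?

0x773

s_0 = plaintext = 0x678
s_1 = Round(s_0, k_0) = 0x596
s_2 = Round(s_1, k_1) = 0x89F
s_3 = Round(s_2, k_2) = 0x747
s_4 = Round(s_3, k_3) = 0x773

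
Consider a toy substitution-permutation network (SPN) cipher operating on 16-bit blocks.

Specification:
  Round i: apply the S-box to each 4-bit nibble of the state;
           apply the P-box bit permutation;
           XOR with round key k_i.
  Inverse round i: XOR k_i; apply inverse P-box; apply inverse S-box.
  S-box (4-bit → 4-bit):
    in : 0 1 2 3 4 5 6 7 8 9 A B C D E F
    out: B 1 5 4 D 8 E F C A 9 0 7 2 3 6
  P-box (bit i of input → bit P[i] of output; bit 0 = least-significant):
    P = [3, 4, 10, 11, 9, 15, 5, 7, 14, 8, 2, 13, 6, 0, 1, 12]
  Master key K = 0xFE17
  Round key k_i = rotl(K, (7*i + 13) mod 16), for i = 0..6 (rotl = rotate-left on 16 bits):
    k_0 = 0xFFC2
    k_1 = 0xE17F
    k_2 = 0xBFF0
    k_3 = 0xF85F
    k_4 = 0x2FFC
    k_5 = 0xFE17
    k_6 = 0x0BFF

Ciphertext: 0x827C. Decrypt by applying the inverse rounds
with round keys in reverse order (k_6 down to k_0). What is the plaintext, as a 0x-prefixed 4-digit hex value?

0x7732

s_0 = ciphertext = 0x827C
s_1 = InvRound(s_0, k_6) = 0xFD95
s_2 = InvRound(s_1, k_5) = 0x3DAB
s_3 = InvRound(s_2, k_4) = 0x731D
s_4 = InvRound(s_3, k_3) = 0x2DE5
s_5 = InvRound(s_4, k_2) = 0x93ED
s_6 = InvRound(s_5, k_1) = 0x8AAD
s_7 = InvRound(s_6, k_0) = 0x7732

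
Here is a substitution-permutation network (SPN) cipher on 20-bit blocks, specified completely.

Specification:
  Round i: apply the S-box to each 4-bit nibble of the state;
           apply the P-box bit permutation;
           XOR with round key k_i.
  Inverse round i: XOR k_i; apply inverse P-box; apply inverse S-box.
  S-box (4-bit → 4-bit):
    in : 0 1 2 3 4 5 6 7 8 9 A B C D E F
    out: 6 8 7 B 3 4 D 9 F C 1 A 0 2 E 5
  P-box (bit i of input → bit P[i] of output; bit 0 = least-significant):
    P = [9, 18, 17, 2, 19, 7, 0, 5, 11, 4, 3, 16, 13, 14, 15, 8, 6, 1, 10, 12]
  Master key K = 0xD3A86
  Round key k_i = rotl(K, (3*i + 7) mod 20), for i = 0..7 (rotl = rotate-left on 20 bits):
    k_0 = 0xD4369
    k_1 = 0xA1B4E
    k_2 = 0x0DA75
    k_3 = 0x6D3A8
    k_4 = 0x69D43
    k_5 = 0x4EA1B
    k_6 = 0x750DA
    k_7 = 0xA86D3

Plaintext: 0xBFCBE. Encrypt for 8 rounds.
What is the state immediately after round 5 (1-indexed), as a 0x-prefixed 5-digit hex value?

0x04D78

s_0 = plaintext = 0xBFCBE
s_1 = Round(s_0, k_0) = 0xBF3CF
s_2 = Round(s_1, k_1) = 0x9A15C
s_3 = Round(s_2, k_2) = 0x1EE74
s_4 = Round(s_3, k_3) = 0xB0090
s_5 = Round(s_4, k_4) = 0x04D78
s_6 = Round(s_5, k_5) = 0xA8C2D
s_7 = Round(s_6, k_6) = 0xBB11B
s_8 = Round(s_7, k_7) = 0xFD7F5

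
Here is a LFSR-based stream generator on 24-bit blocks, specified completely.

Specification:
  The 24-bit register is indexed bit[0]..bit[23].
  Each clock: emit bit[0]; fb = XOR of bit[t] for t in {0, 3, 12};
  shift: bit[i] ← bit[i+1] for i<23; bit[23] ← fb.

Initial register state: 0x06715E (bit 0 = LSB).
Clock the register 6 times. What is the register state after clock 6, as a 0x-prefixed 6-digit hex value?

reg_0 = 0x06715E
clock 1: out=0, reg = 0x0338AF
clock 2: out=1, reg = 0x819C57
clock 3: out=1, reg = 0x40CE2B
clock 4: out=1, reg = 0x206715
clock 5: out=1, reg = 0x90338A
clock 6: out=0, reg = 0x4819C5

0x4819C5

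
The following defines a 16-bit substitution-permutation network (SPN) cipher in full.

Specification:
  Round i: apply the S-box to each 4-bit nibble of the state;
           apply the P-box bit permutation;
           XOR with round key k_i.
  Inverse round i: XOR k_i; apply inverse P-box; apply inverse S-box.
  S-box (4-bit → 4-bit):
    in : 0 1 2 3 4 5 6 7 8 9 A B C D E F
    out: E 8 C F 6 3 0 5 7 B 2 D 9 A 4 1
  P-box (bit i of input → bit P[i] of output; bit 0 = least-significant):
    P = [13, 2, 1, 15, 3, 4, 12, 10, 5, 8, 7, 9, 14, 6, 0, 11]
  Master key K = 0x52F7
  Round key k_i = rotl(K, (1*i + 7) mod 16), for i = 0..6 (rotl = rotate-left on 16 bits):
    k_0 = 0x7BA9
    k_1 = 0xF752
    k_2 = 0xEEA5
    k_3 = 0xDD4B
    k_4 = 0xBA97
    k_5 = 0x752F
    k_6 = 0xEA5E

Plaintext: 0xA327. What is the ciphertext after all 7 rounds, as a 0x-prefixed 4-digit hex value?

s_0 = plaintext = 0xA327
s_1 = Round(s_0, k_0) = 0x4C4B
s_2 = Round(s_1, k_1) = 0x4521
s_3 = Round(s_2, k_2) = 0x7BC4
s_4 = Round(s_3, k_3) = 0x9BE4
s_5 = Round(s_4, k_4) = 0xE071
s_6 = Round(s_5, k_5) = 0xE6A6
s_7 = Round(s_6, k_6) = 0xEA4F

0xEA4F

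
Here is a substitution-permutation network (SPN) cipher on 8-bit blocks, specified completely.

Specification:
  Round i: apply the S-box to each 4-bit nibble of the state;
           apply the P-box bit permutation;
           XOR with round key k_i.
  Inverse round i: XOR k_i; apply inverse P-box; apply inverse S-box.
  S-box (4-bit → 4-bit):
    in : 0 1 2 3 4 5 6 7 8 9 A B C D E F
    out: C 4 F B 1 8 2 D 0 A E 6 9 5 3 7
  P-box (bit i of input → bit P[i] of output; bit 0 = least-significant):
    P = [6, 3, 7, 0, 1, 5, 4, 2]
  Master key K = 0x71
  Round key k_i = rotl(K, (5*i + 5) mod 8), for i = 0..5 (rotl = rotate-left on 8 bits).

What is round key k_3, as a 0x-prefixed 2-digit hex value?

0x17

K = 0x71
k_0 = rotl(K, (5*0+5) mod 8) = rotl(K, 5) = 0x2E
k_1 = rotl(K, (5*1+5) mod 8) = rotl(K, 2) = 0xC5
k_2 = rotl(K, (5*2+5) mod 8) = rotl(K, 7) = 0xB8
k_3 = rotl(K, (5*3+5) mod 8) = rotl(K, 4) = 0x17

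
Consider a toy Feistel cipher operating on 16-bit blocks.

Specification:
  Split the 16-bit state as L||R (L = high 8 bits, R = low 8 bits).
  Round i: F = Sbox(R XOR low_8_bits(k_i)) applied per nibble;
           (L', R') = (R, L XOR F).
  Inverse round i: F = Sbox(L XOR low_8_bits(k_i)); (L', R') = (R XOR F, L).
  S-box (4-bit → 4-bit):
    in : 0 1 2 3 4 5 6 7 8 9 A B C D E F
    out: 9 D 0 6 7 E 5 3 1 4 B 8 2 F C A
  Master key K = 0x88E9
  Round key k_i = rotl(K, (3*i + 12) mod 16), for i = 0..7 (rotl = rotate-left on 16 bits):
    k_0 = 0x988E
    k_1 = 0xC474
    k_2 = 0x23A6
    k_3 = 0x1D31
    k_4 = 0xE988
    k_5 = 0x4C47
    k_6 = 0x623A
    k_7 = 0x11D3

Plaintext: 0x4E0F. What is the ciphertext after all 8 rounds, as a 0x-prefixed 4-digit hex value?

s_0 = plaintext = 0x4E0F
s_1 = Round(s_0, k_0) = 0x0F53
s_2 = Round(s_1, k_1) = 0x530C
s_3 = Round(s_2, k_2) = 0x0CE8
s_4 = Round(s_3, k_3) = 0xE8F8
s_5 = Round(s_4, k_4) = 0xF8D1
s_6 = Round(s_5, k_5) = 0xD1BD
s_7 = Round(s_6, k_6) = 0xBDC2
s_8 = Round(s_7, k_7) = 0xC260

0xC260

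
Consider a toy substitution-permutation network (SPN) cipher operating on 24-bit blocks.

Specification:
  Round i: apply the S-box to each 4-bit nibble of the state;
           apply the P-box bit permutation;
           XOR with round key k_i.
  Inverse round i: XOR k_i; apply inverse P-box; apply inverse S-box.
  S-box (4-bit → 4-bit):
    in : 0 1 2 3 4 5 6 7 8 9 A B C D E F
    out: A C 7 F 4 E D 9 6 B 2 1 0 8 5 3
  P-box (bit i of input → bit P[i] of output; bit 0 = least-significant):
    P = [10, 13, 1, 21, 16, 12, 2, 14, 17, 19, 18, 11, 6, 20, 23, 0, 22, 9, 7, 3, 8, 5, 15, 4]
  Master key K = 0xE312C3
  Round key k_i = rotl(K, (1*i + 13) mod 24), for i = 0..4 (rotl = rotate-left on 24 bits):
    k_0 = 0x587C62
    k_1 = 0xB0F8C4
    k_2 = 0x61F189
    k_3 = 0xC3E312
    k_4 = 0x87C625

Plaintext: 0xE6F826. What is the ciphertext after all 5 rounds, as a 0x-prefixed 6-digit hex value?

0xA9A056

s_0 = plaintext = 0xE6F826
s_1 = Round(s_0, k_0) = 0x25E9AC
s_2 = Round(s_1, k_1) = 0x3A632C
s_3 = Round(s_2, k_2) = 0xEE6AFC
s_4 = Round(s_3, k_3) = 0x0A72D3
s_5 = Round(s_4, k_4) = 0xA9A056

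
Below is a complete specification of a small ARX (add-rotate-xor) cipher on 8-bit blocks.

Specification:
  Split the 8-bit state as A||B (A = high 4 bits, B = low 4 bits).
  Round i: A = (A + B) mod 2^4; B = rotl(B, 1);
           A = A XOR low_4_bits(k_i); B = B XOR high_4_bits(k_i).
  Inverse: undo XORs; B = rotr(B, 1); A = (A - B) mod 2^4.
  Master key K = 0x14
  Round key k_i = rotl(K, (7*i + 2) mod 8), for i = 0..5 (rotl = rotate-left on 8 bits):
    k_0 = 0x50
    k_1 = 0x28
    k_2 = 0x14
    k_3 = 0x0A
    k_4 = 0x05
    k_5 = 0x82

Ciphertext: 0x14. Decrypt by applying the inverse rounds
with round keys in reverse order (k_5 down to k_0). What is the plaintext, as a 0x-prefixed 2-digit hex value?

0x03

s_0 = ciphertext = 0x14
s_1 = InvRound(s_0, k_5) = 0xD6
s_2 = InvRound(s_1, k_4) = 0x53
s_3 = InvRound(s_2, k_3) = 0x69
s_4 = InvRound(s_3, k_2) = 0xE4
s_5 = InvRound(s_4, k_1) = 0x33
s_6 = InvRound(s_5, k_0) = 0x03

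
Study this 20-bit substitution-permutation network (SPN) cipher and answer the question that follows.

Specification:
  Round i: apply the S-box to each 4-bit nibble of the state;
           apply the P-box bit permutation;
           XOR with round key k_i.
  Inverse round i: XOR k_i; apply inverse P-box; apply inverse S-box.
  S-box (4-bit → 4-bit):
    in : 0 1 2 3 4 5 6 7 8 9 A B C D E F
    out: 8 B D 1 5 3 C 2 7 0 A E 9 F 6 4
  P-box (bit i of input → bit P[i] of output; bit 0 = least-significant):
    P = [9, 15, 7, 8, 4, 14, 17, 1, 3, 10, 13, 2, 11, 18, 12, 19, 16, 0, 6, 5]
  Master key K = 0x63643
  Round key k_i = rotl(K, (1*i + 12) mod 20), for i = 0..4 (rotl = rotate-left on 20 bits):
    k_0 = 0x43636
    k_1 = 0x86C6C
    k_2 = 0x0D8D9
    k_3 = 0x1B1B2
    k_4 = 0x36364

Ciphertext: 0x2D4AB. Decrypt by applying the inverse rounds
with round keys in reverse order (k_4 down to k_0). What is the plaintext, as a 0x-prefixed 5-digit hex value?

0xA3D23

s_0 = ciphertext = 0x2D4AB
s_1 = InvRound(s_0, k_4) = 0x8FD0D
s_2 = InvRound(s_1, k_3) = 0x1C11F
s_3 = InvRound(s_2, k_2) = 0x44006
s_4 = InvRound(s_3, k_1) = 0x61809
s_5 = InvRound(s_4, k_0) = 0xA3D23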